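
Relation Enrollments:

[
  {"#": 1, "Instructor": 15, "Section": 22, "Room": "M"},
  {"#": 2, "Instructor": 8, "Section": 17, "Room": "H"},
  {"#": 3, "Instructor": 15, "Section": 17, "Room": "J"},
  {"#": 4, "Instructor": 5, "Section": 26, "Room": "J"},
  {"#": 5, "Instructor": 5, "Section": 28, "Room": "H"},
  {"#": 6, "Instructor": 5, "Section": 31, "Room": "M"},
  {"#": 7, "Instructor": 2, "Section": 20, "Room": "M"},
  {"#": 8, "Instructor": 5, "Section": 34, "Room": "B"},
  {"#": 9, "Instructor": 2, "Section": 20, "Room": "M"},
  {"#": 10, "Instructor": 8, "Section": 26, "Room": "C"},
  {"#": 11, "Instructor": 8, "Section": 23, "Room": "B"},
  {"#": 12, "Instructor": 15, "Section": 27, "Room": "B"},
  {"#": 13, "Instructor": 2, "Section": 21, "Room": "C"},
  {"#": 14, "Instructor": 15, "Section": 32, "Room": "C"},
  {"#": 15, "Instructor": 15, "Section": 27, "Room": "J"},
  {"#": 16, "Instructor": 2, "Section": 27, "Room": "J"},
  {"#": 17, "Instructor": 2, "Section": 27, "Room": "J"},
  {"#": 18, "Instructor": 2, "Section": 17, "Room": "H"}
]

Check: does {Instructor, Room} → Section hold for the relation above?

(Instructor=15, Room=M): row 1 → Section = 22 ✓
(Instructor=8, Room=H): row 2 → Section = 17 ✓
(Instructor=15, Room=J): rows 3, 15 → Section takes values {17, 27} — violation
(Instructor=5, Room=J): row 4 → Section = 26 ✓
(Instructor=5, Room=H): row 5 → Section = 28 ✓
(Instructor=5, Room=M): row 6 → Section = 31 ✓
(Instructor=2, Room=M): rows 7, 9 → Section = 20, 20 ✓
(Instructor=5, Room=B): row 8 → Section = 34 ✓
(Instructor=8, Room=C): row 10 → Section = 26 ✓
(Instructor=8, Room=B): row 11 → Section = 23 ✓
(Instructor=15, Room=B): row 12 → Section = 27 ✓
(Instructor=2, Room=C): row 13 → Section = 21 ✓
(Instructor=15, Room=C): row 14 → Section = 32 ✓
(Instructor=2, Room=J): rows 16, 17 → Section = 27, 27 ✓
(Instructor=2, Room=H): row 18 → Section = 17 ✓
Two rows agree on {Instructor, Room} but differ on Section, so {Instructor, Room} → Section does not hold.

No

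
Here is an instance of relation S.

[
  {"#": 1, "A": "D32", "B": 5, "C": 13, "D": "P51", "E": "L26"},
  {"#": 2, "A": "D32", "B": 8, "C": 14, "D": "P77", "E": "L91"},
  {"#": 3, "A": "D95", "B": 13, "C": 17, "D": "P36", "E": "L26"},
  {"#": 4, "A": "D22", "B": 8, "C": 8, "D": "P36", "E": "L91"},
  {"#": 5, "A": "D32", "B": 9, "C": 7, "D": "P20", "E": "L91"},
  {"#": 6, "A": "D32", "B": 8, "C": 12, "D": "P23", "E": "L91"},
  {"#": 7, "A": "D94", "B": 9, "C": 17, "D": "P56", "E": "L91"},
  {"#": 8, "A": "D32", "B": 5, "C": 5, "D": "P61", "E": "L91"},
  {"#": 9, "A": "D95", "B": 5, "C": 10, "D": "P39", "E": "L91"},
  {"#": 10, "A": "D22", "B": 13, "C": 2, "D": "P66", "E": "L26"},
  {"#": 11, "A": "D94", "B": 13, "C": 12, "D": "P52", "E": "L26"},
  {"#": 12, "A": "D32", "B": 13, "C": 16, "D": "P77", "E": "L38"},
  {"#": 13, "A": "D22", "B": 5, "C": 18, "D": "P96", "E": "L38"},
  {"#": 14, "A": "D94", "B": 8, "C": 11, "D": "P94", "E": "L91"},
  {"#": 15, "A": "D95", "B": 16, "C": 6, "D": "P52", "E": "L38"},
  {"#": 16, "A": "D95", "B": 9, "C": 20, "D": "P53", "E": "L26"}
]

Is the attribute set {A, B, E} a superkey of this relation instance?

No

Rows 2 and 6 have the same {A, B, E} value (A=D32, B=8, E=L91) but are distinct tuples, so {A, B, E} does not determine every attribute — not a superkey.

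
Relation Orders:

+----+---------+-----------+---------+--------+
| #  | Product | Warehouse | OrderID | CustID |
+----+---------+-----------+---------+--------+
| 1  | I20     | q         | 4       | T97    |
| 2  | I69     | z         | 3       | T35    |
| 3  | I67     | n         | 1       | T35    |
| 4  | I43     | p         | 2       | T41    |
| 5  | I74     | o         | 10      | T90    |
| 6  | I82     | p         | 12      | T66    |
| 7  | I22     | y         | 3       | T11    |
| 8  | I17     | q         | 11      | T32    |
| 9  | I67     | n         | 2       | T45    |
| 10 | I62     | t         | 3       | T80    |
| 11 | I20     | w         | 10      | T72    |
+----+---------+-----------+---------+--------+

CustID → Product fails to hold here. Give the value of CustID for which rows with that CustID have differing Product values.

CustID=T97: row 1 → Product = I20 ✓
CustID=T35: rows 2, 3 → Product takes values {I69, I67} — violation
CustID=T41: row 4 → Product = I43 ✓
CustID=T90: row 5 → Product = I74 ✓
CustID=T66: row 6 → Product = I82 ✓
CustID=T11: row 7 → Product = I22 ✓
CustID=T32: row 8 → Product = I17 ✓
CustID=T45: row 9 → Product = I67 ✓
CustID=T80: row 10 → Product = I62 ✓
CustID=T72: row 11 → Product = I20 ✓
The only CustID value with inconsistent Product is CustID=T35.

T35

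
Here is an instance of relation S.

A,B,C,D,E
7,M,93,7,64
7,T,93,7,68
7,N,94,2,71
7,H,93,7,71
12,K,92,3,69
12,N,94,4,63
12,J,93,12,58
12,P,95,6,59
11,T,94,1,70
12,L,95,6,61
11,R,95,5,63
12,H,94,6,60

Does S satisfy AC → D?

(A=7, C=93): 3 rows → D = 7, 7, 7 ✓
(A=7, C=94): 1 row → D = 2 ✓
(A=12, C=92): 1 row → D = 3 ✓
(A=12, C=94): 2 rows → D takes values {4, 6} — violation
(A=12, C=93): 1 row → D = 12 ✓
(A=12, C=95): 2 rows → D = 6, 6 ✓
(A=11, C=94): 1 row → D = 1 ✓
(A=11, C=95): 1 row → D = 5 ✓
Two rows agree on AC but differ on D, so AC → D does not hold.

No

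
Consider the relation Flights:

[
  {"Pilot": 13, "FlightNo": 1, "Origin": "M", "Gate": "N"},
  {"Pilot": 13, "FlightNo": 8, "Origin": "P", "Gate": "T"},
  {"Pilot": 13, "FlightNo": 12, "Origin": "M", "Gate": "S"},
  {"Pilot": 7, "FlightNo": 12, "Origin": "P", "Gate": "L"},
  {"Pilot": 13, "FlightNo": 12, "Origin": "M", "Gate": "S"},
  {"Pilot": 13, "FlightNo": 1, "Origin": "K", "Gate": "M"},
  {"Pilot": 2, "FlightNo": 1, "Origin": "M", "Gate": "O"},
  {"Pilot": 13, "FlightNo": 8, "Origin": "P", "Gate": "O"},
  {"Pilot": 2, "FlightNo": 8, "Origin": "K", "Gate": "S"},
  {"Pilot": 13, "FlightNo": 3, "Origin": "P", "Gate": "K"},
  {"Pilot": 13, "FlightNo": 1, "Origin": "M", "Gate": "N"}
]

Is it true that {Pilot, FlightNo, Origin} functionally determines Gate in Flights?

No

(Pilot=13, FlightNo=1, Origin=M): 2 rows → Gate = N, N ✓
(Pilot=13, FlightNo=8, Origin=P): 2 rows → Gate takes values {T, O} — violation
(Pilot=13, FlightNo=12, Origin=M): 2 rows → Gate = S, S ✓
(Pilot=7, FlightNo=12, Origin=P): 1 row → Gate = L ✓
(Pilot=13, FlightNo=1, Origin=K): 1 row → Gate = M ✓
(Pilot=2, FlightNo=1, Origin=M): 1 row → Gate = O ✓
(Pilot=2, FlightNo=8, Origin=K): 1 row → Gate = S ✓
(Pilot=13, FlightNo=3, Origin=P): 1 row → Gate = K ✓
Two rows agree on {Pilot, FlightNo, Origin} but differ on Gate, so {Pilot, FlightNo, Origin} -> Gate does not hold.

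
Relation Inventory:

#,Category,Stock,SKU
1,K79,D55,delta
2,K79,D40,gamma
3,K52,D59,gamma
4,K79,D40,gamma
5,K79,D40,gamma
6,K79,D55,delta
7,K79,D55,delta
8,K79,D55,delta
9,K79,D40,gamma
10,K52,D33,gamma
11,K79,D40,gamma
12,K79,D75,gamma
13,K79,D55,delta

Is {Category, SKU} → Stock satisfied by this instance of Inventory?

(Category=K79, SKU=delta): rows 1, 6, 7, 8, 13 → Stock = D55, D55, D55, D55, D55 ✓
(Category=K79, SKU=gamma): rows 2, 4, 5, 9, 11, 12 → Stock takes values {D40, D75} — violation
(Category=K52, SKU=gamma): rows 3, 10 → Stock takes values {D59, D33} — violation
Two rows agree on {Category, SKU} but differ on Stock, so {Category, SKU} → Stock does not hold.

No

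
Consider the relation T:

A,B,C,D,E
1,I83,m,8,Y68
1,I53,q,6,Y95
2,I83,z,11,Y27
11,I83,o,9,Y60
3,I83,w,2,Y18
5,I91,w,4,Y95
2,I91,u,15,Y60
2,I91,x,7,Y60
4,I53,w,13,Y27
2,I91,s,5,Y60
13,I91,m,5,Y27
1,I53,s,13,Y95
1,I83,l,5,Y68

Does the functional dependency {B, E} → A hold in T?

Yes

(B=I83, E=Y68): 2 rows → A = 1, 1 ✓
(B=I53, E=Y95): 2 rows → A = 1, 1 ✓
(B=I83, E=Y27): 1 row → A = 2 ✓
(B=I83, E=Y60): 1 row → A = 11 ✓
(B=I83, E=Y18): 1 row → A = 3 ✓
(B=I91, E=Y95): 1 row → A = 5 ✓
(B=I91, E=Y60): 3 rows → A = 2, 2, 2 ✓
(B=I53, E=Y27): 1 row → A = 4 ✓
(B=I91, E=Y27): 1 row → A = 13 ✓
Every {B, E} value is associated with a single A value, so {B, E} → A holds.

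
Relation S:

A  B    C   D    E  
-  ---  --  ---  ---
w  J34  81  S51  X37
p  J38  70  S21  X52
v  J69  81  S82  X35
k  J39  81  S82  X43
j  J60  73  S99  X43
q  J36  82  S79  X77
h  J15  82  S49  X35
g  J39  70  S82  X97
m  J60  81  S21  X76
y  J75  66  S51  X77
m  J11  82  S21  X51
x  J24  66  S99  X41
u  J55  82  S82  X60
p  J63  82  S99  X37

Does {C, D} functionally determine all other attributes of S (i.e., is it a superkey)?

Two distinct rows share (C=81, D=S82), so {C, D} does not determine every attribute — not a superkey.

No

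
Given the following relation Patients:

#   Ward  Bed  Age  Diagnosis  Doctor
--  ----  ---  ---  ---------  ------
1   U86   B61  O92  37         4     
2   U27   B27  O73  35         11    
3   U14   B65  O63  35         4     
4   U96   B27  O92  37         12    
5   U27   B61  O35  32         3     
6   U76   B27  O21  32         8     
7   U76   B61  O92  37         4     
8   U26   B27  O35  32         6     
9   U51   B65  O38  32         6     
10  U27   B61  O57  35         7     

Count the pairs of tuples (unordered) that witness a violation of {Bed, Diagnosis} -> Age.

1

(Bed=B61, Diagnosis=37): all 2 rows agree on Age — 0 pairs.
(Bed=B27, Diagnosis=32): violating pairs (6,8) — 1 pair.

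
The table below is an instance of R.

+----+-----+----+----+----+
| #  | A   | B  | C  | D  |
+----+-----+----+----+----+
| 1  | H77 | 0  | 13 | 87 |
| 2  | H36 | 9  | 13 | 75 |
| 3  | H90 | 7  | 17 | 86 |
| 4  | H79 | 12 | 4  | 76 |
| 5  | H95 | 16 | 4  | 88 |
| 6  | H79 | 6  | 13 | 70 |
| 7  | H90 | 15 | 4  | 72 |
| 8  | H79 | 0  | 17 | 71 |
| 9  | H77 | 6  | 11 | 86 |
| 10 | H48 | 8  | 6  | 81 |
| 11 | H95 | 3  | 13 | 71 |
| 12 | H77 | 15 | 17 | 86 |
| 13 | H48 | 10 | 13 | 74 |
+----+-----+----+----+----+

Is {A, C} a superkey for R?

Yes

All 13 rows have distinct {A, C} values, so {A, C} → (all attributes) holds and {A, C} is a superkey.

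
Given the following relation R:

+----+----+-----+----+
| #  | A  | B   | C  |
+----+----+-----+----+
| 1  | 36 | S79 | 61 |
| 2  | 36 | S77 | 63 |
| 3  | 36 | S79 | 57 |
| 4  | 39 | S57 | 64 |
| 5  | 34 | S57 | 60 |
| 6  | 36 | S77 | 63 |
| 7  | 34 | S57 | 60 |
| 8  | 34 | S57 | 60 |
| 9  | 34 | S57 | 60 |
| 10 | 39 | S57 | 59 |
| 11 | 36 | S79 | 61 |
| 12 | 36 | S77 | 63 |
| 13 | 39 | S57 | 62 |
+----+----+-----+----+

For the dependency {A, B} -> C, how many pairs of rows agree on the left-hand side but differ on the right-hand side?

(A=36, B=S79): violating pairs (1,3), (3,11) — 2 pairs.
(A=36, B=S77): all 3 rows agree on C — 0 pairs.
(A=39, B=S57): violating pairs (4,10), (4,13), (10,13) — 3 pairs.
(A=34, B=S57): all 4 rows agree on C — 0 pairs.

5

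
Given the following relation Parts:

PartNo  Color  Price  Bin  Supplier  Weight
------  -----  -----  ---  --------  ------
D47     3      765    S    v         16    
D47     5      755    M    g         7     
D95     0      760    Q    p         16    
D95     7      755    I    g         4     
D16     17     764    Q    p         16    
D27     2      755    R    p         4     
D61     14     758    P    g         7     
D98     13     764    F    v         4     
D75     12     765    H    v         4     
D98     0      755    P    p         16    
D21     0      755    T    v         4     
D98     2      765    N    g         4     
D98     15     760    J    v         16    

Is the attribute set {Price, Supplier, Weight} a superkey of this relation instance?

Yes

All 13 rows have distinct {Price, Supplier, Weight} values, so {Price, Supplier, Weight} → (all attributes) holds and {Price, Supplier, Weight} is a superkey.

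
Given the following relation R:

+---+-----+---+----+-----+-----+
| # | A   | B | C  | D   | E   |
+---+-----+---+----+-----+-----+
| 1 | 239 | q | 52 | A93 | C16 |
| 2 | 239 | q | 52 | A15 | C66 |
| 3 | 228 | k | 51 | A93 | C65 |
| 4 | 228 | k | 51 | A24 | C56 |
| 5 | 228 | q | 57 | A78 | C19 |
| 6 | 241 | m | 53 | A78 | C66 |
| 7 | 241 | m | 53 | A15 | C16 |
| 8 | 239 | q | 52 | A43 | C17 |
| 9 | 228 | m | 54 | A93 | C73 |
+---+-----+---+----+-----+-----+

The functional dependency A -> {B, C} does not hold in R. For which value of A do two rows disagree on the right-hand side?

228

A=239: rows 1, 2, 8 → {B,C} = (q, 52), (q, 52), (q, 52) ✓
A=228: rows 3, 4, 5, 9 → {B,C} takes values {(k, 51), (q, 57), (m, 54)} — violation
A=241: rows 6, 7 → {B,C} = (m, 53), (m, 53) ✓
The only A value with inconsistent RHS is A=228.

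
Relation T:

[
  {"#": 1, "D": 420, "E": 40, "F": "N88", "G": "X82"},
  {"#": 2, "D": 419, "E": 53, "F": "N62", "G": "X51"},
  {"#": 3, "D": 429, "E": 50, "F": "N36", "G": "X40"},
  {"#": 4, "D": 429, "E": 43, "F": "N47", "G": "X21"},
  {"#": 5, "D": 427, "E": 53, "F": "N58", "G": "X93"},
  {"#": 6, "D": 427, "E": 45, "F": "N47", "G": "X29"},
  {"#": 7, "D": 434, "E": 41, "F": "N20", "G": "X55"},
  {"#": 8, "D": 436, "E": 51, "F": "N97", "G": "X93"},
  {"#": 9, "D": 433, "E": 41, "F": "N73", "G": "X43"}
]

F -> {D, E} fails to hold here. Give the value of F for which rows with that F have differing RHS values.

F=N88: row 1 → {D,E} = (420, 40) ✓
F=N62: row 2 → {D,E} = (419, 53) ✓
F=N36: row 3 → {D,E} = (429, 50) ✓
F=N47: rows 4, 6 → {D,E} takes values {(429, 43), (427, 45)} — violation
F=N58: row 5 → {D,E} = (427, 53) ✓
F=N20: row 7 → {D,E} = (434, 41) ✓
F=N97: row 8 → {D,E} = (436, 51) ✓
F=N73: row 9 → {D,E} = (433, 41) ✓
The only F value with inconsistent RHS is F=N47.

N47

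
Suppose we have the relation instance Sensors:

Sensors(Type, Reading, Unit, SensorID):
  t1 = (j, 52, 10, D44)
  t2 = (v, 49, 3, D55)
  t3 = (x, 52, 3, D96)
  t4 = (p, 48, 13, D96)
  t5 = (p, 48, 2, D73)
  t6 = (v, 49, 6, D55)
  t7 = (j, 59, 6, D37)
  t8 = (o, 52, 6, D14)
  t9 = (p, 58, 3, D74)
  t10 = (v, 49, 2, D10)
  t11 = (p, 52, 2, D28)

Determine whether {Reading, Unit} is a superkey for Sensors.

Yes

All 11 rows have distinct {Reading, Unit} values, so {Reading, Unit} → (all attributes) holds and {Reading, Unit} is a superkey.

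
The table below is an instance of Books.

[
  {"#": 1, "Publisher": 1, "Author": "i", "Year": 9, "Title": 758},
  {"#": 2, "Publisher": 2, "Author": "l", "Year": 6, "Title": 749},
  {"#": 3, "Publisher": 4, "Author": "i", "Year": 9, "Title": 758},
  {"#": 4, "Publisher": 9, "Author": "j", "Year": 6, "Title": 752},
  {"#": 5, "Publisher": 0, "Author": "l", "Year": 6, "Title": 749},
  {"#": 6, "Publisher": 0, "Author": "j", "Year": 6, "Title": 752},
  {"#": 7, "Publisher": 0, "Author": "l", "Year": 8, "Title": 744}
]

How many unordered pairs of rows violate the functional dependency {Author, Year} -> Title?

(Author=i, Year=9): all 2 rows agree on Title — 0 pairs.
(Author=l, Year=6): all 2 rows agree on Title — 0 pairs.
(Author=j, Year=6): all 2 rows agree on Title — 0 pairs.

0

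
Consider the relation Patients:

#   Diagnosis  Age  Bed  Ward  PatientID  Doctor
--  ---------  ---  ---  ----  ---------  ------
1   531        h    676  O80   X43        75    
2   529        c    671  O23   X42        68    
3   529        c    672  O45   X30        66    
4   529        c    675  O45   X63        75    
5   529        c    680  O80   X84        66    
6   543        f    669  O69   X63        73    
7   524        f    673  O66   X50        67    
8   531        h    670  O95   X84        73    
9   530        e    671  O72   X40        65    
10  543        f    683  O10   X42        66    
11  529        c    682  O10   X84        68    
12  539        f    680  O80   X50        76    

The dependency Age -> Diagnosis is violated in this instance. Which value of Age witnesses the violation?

Age=h: rows 1, 8 → Diagnosis = 531, 531 ✓
Age=c: rows 2, 3, 4, 5, 11 → Diagnosis = 529, 529, 529, 529, 529 ✓
Age=f: rows 6, 7, 10, 12 → Diagnosis takes values {543, 524, 539} — violation
Age=e: row 9 → Diagnosis = 530 ✓
The only Age value with inconsistent Diagnosis is Age=f.

f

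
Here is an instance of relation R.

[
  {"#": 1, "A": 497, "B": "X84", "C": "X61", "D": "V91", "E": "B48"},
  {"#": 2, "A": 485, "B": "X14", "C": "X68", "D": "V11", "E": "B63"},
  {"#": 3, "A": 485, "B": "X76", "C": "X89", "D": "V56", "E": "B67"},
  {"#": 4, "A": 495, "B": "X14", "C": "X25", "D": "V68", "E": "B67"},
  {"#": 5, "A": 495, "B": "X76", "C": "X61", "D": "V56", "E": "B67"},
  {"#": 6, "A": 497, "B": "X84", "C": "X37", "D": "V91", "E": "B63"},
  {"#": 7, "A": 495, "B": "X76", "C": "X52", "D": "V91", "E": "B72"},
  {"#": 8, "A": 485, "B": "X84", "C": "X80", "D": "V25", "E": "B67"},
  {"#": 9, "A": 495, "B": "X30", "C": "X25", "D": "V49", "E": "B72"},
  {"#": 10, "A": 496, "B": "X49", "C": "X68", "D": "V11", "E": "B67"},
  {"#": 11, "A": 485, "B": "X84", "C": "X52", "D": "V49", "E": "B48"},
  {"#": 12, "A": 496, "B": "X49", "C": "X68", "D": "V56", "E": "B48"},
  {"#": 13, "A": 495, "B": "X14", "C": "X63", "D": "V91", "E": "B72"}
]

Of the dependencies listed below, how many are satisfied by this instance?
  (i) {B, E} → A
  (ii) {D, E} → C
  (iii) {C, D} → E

0

(i) {B, E} → A: (B=X84, E=B48): rows 1, 11 → A takes values {497, 485} — violation; (B=X76, E=B67): rows 3, 5 → A takes values {485, 495} — violation — fails.
(ii) {D, E} → C: (D=V56, E=B67): rows 3, 5 → C takes values {X89, X61} — violation; (D=V91, E=B72): rows 7, 13 → C takes values {X52, X63} — violation — fails.
(iii) {C, D} → E: (C=X68, D=V11): rows 2, 10 → E takes values {B63, B67} — violation — fails.
None of the 3 dependencies hold.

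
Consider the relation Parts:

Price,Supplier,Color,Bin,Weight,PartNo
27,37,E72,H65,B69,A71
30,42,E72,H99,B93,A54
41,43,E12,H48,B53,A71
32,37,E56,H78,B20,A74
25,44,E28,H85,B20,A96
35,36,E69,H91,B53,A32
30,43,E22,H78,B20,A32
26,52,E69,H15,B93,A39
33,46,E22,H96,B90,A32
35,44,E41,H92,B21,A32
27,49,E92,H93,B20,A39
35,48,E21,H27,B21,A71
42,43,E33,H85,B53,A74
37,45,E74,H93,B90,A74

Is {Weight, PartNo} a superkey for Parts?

All 14 rows have distinct {Weight, PartNo} values, so {Weight, PartNo} → (all attributes) holds and {Weight, PartNo} is a superkey.

Yes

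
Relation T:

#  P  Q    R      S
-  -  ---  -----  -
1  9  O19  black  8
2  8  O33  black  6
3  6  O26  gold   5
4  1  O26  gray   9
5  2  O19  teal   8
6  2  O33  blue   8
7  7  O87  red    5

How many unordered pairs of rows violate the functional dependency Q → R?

3

Q=O19: violating pairs (1,5) — 1 pair.
Q=O33: violating pairs (2,6) — 1 pair.
Q=O26: violating pairs (3,4) — 1 pair.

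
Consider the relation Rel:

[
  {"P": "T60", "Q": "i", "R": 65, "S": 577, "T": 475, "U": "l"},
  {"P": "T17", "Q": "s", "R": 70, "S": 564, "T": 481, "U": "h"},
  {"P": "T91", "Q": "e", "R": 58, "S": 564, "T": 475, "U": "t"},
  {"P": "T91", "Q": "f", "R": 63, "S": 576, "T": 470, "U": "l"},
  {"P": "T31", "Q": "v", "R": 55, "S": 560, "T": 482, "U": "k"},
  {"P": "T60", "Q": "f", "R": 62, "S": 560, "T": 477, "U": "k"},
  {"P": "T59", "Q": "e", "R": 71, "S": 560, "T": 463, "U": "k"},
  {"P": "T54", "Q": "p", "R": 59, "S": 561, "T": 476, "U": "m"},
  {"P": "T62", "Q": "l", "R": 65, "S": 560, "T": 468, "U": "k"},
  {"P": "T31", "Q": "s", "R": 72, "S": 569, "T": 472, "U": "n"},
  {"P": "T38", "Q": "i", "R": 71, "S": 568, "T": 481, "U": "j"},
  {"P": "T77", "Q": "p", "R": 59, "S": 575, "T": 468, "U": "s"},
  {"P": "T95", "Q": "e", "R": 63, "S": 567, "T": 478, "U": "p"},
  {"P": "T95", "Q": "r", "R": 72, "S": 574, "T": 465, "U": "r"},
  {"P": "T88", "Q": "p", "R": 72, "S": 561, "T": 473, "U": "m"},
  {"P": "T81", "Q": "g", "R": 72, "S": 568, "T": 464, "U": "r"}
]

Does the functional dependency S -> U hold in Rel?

No

S=577: 1 row → U = l ✓
S=564: 2 rows → U takes values {h, t} — violation
S=576: 1 row → U = l ✓
S=560: 4 rows → U = k, k, k, k ✓
S=561: 2 rows → U = m, m ✓
S=569: 1 row → U = n ✓
S=568: 2 rows → U takes values {j, r} — violation
S=575: 1 row → U = s ✓
S=567: 1 row → U = p ✓
S=574: 1 row → U = r ✓
Two rows agree on S but differ on U, so S -> U does not hold.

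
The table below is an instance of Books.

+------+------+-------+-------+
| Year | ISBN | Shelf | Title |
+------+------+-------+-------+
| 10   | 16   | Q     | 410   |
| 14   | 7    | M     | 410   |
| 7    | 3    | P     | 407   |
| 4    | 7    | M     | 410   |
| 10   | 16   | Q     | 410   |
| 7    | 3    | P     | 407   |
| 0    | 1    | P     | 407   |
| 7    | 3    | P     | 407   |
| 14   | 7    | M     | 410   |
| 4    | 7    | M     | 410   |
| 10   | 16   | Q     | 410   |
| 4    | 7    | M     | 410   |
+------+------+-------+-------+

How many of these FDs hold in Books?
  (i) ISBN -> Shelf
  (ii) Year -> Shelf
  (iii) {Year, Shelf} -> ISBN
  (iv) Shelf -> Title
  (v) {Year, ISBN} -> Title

(i) ISBN -> Shelf: every LHS value maps to a single RHS value — holds.
(ii) Year -> Shelf: every LHS value maps to a single RHS value — holds.
(iii) {Year, Shelf} -> ISBN: every LHS value maps to a single RHS value — holds.
(iv) Shelf -> Title: every LHS value maps to a single RHS value — holds.
(v) {Year, ISBN} -> Title: every LHS value maps to a single RHS value — holds.
5 of the 5 dependencies hold.

5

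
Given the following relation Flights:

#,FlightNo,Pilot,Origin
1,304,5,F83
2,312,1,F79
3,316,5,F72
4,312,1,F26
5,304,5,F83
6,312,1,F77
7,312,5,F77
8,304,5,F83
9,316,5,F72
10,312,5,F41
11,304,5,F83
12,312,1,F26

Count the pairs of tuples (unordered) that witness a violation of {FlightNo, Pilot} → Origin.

6

(FlightNo=304, Pilot=5): all 4 rows agree on Origin — 0 pairs.
(FlightNo=312, Pilot=1): violating pairs (2,4), (2,6), (2,12), (4,6), (6,12) — 5 pairs.
(FlightNo=316, Pilot=5): all 2 rows agree on Origin — 0 pairs.
(FlightNo=312, Pilot=5): violating pairs (7,10) — 1 pair.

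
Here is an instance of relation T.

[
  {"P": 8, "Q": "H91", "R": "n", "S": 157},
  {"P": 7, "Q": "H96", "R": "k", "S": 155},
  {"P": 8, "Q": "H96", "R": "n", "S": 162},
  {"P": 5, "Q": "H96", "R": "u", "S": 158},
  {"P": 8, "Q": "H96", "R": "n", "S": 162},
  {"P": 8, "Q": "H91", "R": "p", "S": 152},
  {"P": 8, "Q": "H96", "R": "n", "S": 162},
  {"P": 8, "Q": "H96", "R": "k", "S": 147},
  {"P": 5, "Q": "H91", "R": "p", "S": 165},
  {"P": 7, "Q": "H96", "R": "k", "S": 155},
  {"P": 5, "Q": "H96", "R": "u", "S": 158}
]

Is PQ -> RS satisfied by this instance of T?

(P=8, Q=H91): 2 rows → {R,S} takes values {(n, 157), (p, 152)} — violation
(P=7, Q=H96): 2 rows → {R,S} = (k, 155), (k, 155) ✓
(P=8, Q=H96): 4 rows → {R,S} takes values {(n, 162), (k, 147)} — violation
(P=5, Q=H96): 2 rows → {R,S} = (u, 158), (u, 158) ✓
(P=5, Q=H91): 1 row → {R,S} = (p, 165) ✓
Two rows agree on PQ but differ on RS, so PQ -> RS does not hold.

No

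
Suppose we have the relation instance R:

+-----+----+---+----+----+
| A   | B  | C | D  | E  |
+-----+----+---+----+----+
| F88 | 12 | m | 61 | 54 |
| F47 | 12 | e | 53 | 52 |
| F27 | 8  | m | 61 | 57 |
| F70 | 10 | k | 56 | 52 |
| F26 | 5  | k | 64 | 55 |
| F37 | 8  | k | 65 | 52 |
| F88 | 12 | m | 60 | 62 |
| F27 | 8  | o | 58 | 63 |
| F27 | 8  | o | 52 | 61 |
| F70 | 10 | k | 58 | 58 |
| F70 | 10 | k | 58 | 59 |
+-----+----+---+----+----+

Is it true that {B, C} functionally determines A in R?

Yes

(B=12, C=m): 2 rows → A = F88, F88 ✓
(B=12, C=e): 1 row → A = F47 ✓
(B=8, C=m): 1 row → A = F27 ✓
(B=10, C=k): 3 rows → A = F70, F70, F70 ✓
(B=5, C=k): 1 row → A = F26 ✓
(B=8, C=k): 1 row → A = F37 ✓
(B=8, C=o): 2 rows → A = F27, F27 ✓
Every {B, C} value is associated with a single A value, so {B, C} -> A holds.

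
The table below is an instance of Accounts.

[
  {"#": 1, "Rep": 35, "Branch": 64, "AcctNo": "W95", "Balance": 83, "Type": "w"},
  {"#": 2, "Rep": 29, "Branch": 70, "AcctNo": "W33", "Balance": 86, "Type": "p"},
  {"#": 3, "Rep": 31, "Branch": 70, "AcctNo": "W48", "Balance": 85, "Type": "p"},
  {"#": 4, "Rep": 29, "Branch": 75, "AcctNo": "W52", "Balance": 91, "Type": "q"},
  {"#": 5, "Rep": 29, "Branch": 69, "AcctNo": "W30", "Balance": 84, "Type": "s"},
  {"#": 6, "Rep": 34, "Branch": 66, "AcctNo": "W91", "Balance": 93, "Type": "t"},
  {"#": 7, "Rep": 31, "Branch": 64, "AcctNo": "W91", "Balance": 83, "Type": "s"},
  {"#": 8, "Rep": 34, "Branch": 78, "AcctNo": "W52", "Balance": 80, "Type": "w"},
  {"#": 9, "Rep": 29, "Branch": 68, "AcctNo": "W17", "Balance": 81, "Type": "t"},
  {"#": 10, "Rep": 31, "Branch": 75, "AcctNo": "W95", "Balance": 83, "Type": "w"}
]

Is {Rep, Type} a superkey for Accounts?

All 10 rows have distinct {Rep, Type} values, so {Rep, Type} → (all attributes) holds and {Rep, Type} is a superkey.

Yes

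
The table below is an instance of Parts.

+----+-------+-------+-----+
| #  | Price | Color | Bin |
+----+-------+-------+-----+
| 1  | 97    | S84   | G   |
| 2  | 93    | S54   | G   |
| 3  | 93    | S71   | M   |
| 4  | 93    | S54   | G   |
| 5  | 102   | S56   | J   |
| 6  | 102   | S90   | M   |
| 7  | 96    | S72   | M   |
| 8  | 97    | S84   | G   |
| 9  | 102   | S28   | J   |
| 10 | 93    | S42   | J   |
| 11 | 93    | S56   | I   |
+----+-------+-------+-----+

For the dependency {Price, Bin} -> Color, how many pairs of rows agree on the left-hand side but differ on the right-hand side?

1

(Price=97, Bin=G): all 2 rows agree on Color — 0 pairs.
(Price=93, Bin=G): all 2 rows agree on Color — 0 pairs.
(Price=102, Bin=J): violating pairs (5,9) — 1 pair.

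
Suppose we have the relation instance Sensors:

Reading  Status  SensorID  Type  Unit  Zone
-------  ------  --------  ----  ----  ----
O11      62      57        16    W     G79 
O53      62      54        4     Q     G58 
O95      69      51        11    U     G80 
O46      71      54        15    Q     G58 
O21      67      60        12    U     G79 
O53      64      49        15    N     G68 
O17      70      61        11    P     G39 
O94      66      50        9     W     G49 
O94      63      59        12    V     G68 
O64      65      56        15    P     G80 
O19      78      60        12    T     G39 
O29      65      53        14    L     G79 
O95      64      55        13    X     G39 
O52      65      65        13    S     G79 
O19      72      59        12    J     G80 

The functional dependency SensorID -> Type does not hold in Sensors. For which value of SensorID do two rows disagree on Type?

SensorID=57: 1 row → Type = 16 ✓
SensorID=54: 2 rows → Type takes values {4, 15} — violation
SensorID=51: 1 row → Type = 11 ✓
SensorID=60: 2 rows → Type = 12, 12 ✓
SensorID=49: 1 row → Type = 15 ✓
SensorID=61: 1 row → Type = 11 ✓
SensorID=50: 1 row → Type = 9 ✓
SensorID=59: 2 rows → Type = 12, 12 ✓
SensorID=56: 1 row → Type = 15 ✓
SensorID=53: 1 row → Type = 14 ✓
SensorID=55: 1 row → Type = 13 ✓
SensorID=65: 1 row → Type = 13 ✓
The only SensorID value with inconsistent Type is SensorID=54.

54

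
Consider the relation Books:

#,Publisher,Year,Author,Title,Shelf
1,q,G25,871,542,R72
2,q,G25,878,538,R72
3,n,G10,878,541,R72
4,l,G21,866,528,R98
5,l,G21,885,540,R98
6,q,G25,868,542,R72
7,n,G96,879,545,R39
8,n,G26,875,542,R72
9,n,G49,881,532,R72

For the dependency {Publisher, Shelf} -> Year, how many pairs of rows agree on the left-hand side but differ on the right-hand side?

(Publisher=q, Shelf=R72): all 3 rows agree on Year — 0 pairs.
(Publisher=n, Shelf=R72): violating pairs (3,8), (3,9), (8,9) — 3 pairs.
(Publisher=l, Shelf=R98): all 2 rows agree on Year — 0 pairs.

3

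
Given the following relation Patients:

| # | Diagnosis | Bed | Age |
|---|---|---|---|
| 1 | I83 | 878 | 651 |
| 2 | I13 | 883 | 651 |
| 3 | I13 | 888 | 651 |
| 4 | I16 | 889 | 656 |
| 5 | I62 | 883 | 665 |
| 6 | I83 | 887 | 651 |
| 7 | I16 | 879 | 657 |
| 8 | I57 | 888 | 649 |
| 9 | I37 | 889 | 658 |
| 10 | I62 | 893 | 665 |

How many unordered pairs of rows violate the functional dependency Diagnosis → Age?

Diagnosis=I83: all 2 rows agree on Age — 0 pairs.
Diagnosis=I13: all 2 rows agree on Age — 0 pairs.
Diagnosis=I16: violating pairs (4,7) — 1 pair.
Diagnosis=I62: all 2 rows agree on Age — 0 pairs.

1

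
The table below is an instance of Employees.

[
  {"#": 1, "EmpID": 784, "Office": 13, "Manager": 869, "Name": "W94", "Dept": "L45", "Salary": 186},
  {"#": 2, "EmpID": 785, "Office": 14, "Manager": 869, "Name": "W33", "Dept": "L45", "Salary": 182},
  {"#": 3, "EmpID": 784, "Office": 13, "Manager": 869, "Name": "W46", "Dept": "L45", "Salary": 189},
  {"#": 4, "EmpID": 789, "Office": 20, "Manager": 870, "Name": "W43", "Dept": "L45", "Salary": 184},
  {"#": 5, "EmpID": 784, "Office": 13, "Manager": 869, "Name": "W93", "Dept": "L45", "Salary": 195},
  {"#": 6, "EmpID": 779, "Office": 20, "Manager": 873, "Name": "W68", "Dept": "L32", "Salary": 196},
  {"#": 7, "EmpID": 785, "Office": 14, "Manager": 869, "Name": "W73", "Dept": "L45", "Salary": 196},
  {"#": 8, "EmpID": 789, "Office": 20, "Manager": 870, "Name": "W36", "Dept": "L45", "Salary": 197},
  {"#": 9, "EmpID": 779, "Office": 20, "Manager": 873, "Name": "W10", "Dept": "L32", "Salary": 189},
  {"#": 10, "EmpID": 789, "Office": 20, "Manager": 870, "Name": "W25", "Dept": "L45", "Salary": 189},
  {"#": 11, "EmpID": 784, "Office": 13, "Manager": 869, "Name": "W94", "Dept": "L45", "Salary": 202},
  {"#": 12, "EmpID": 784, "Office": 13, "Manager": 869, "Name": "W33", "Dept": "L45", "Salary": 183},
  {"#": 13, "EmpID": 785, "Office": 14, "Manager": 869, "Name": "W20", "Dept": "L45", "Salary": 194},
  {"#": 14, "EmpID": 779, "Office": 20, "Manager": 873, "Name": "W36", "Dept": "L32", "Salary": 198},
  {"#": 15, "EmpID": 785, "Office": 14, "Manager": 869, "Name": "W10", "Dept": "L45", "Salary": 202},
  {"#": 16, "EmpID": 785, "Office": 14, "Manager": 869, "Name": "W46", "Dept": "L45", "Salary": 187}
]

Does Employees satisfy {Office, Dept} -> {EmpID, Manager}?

Yes

(Office=13, Dept=L45): rows 1, 3, 5, 11, 12 → {EmpID,Manager} = (784, 869), (784, 869), (784, 869), (784, 869), (784, 869) ✓
(Office=14, Dept=L45): rows 2, 7, 13, 15, 16 → {EmpID,Manager} = (785, 869), (785, 869), (785, 869), (785, 869), (785, 869) ✓
(Office=20, Dept=L45): rows 4, 8, 10 → {EmpID,Manager} = (789, 870), (789, 870), (789, 870) ✓
(Office=20, Dept=L32): rows 6, 9, 14 → {EmpID,Manager} = (779, 873), (779, 873), (779, 873) ✓
Every {Office, Dept} value is associated with a single {EmpID, Manager} value, so {Office, Dept} -> {EmpID, Manager} holds.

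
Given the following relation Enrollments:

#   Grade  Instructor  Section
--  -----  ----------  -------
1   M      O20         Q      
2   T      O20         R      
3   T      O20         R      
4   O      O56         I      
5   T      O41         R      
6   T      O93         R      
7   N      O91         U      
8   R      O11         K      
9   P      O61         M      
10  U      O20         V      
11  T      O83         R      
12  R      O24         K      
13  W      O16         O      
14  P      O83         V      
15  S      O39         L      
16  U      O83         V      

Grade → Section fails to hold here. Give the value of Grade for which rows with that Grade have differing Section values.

Grade=M: row 1 → Section = Q ✓
Grade=T: rows 2, 3, 5, 6, 11 → Section = R, R, R, R, R ✓
Grade=O: row 4 → Section = I ✓
Grade=N: row 7 → Section = U ✓
Grade=R: rows 8, 12 → Section = K, K ✓
Grade=P: rows 9, 14 → Section takes values {M, V} — violation
Grade=U: rows 10, 16 → Section = V, V ✓
Grade=W: row 13 → Section = O ✓
Grade=S: row 15 → Section = L ✓
The only Grade value with inconsistent Section is Grade=P.

P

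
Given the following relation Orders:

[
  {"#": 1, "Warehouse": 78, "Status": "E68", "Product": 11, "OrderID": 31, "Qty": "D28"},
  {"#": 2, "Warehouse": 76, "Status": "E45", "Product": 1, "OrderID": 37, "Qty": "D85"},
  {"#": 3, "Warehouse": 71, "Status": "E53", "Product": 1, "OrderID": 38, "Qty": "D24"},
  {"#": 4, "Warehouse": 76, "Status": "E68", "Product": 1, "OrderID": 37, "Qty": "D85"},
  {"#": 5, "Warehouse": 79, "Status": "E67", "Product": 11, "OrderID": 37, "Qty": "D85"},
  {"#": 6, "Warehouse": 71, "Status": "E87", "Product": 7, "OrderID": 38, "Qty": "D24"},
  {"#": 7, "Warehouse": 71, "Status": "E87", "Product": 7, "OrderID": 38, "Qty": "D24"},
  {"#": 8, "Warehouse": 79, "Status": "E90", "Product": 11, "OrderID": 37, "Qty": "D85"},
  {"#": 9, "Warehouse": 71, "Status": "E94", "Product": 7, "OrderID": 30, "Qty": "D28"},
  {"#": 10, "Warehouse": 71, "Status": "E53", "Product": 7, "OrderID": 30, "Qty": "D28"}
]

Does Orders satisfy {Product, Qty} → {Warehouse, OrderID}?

(Product=11, Qty=D28): row 1 → {Warehouse,OrderID} = (78, 31) ✓
(Product=1, Qty=D85): rows 2, 4 → {Warehouse,OrderID} = (76, 37), (76, 37) ✓
(Product=1, Qty=D24): row 3 → {Warehouse,OrderID} = (71, 38) ✓
(Product=11, Qty=D85): rows 5, 8 → {Warehouse,OrderID} = (79, 37), (79, 37) ✓
(Product=7, Qty=D24): rows 6, 7 → {Warehouse,OrderID} = (71, 38), (71, 38) ✓
(Product=7, Qty=D28): rows 9, 10 → {Warehouse,OrderID} = (71, 30), (71, 30) ✓
Every {Product, Qty} value is associated with a single {Warehouse, OrderID} value, so {Product, Qty} → {Warehouse, OrderID} holds.

Yes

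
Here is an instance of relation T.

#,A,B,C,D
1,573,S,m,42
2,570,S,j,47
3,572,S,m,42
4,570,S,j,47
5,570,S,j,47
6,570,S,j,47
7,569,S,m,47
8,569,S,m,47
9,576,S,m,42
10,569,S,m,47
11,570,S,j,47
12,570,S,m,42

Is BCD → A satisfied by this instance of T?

No

(B=S, C=m, D=42): rows 1, 3, 9, 12 → A takes values {573, 572, 576, 570} — violation
(B=S, C=j, D=47): rows 2, 4, 5, 6, 11 → A = 570, 570, 570, 570, 570 ✓
(B=S, C=m, D=47): rows 7, 8, 10 → A = 569, 569, 569 ✓
Two rows agree on BCD but differ on A, so BCD → A does not hold.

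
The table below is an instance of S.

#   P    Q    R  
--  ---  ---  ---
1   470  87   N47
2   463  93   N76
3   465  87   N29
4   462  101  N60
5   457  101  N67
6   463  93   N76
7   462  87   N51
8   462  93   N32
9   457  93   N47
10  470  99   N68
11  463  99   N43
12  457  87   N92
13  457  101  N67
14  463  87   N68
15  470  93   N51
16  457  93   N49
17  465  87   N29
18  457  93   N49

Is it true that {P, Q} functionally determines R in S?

No

(P=470, Q=87): row 1 → R = N47 ✓
(P=463, Q=93): rows 2, 6 → R = N76, N76 ✓
(P=465, Q=87): rows 3, 17 → R = N29, N29 ✓
(P=462, Q=101): row 4 → R = N60 ✓
(P=457, Q=101): rows 5, 13 → R = N67, N67 ✓
(P=462, Q=87): row 7 → R = N51 ✓
(P=462, Q=93): row 8 → R = N32 ✓
(P=457, Q=93): rows 9, 16, 18 → R takes values {N47, N49} — violation
(P=470, Q=99): row 10 → R = N68 ✓
(P=463, Q=99): row 11 → R = N43 ✓
(P=457, Q=87): row 12 → R = N92 ✓
(P=463, Q=87): row 14 → R = N68 ✓
(P=470, Q=93): row 15 → R = N51 ✓
Two rows agree on {P, Q} but differ on R, so {P, Q} -> R does not hold.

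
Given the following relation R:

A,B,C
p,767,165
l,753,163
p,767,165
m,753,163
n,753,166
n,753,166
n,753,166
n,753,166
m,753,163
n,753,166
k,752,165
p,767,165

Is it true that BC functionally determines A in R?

(B=767, C=165): 3 rows → A = p, p, p ✓
(B=753, C=163): 3 rows → A takes values {l, m} — violation
(B=753, C=166): 5 rows → A = n, n, n, n, n ✓
(B=752, C=165): 1 row → A = k ✓
Two rows agree on BC but differ on A, so BC -> A does not hold.

No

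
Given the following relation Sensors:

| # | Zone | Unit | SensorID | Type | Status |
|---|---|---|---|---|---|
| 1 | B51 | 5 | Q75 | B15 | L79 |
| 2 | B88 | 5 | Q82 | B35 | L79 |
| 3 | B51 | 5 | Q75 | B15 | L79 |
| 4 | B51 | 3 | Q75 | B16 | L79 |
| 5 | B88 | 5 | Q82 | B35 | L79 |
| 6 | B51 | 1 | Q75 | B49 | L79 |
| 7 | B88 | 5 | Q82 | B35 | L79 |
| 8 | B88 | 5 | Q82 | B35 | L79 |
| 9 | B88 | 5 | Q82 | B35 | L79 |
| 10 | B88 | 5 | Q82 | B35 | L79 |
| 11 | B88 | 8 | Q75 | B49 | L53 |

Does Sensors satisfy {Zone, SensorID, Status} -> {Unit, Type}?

(Zone=B51, SensorID=Q75, Status=L79): rows 1, 3, 4, 6 → {Unit,Type} takes values {(5, B15), (3, B16), (1, B49)} — violation
(Zone=B88, SensorID=Q82, Status=L79): rows 2, 5, 7, 8, 9, 10 → {Unit,Type} = (5, B35), (5, B35), (5, B35), (5, B35), (5, B35), (5, B35) ✓
(Zone=B88, SensorID=Q75, Status=L53): row 11 → {Unit,Type} = (8, B49) ✓
Two rows agree on {Zone, SensorID, Status} but differ on {Unit, Type}, so {Zone, SensorID, Status} -> {Unit, Type} does not hold.

No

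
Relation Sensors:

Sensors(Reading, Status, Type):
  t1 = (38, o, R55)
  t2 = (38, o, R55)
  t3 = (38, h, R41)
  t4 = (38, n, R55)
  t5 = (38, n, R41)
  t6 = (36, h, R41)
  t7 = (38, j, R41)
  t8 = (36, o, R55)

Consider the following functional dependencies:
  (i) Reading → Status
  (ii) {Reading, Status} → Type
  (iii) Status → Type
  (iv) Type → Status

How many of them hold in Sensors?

0

(i) Reading → Status: Reading=38: rows 1, 2, 3, 4, 5, 7 → Status takes values {o, h, n, j} — violation; Reading=36: rows 6, 8 → Status takes values {h, o} — violation — fails.
(ii) {Reading, Status} → Type: (Reading=38, Status=n): rows 4, 5 → Type takes values {R55, R41} — violation — fails.
(iii) Status → Type: Status=n: rows 4, 5 → Type takes values {R55, R41} — violation — fails.
(iv) Type → Status: Type=R55: rows 1, 2, 4, 8 → Status takes values {o, n} — violation; Type=R41: rows 3, 5, 6, 7 → Status takes values {h, n, j} — violation — fails.
None of the 4 dependencies hold.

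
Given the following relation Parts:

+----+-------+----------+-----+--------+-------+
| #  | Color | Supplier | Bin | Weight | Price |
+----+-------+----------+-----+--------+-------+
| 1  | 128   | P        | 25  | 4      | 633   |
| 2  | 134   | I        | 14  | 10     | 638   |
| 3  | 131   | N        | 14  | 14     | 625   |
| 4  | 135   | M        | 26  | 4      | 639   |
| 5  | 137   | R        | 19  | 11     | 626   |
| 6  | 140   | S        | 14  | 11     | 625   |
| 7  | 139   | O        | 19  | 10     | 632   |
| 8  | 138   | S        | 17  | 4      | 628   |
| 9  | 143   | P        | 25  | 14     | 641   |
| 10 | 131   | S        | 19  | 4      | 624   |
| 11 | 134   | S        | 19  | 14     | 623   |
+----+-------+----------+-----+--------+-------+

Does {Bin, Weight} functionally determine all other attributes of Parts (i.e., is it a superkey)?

All 11 rows have distinct {Bin, Weight} values, so {Bin, Weight} → (all attributes) holds and {Bin, Weight} is a superkey.

Yes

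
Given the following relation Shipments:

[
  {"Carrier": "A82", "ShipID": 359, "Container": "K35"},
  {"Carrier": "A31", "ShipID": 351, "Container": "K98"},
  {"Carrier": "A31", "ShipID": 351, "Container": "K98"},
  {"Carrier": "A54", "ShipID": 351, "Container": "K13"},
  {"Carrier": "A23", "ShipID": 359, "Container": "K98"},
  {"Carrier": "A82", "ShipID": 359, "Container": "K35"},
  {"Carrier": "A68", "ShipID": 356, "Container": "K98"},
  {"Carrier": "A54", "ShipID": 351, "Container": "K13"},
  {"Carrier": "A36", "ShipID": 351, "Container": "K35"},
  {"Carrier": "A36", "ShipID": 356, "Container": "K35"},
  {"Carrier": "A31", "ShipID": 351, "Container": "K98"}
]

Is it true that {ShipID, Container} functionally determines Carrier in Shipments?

Yes

(ShipID=359, Container=K35): 2 rows → Carrier = A82, A82 ✓
(ShipID=351, Container=K98): 3 rows → Carrier = A31, A31, A31 ✓
(ShipID=351, Container=K13): 2 rows → Carrier = A54, A54 ✓
(ShipID=359, Container=K98): 1 row → Carrier = A23 ✓
(ShipID=356, Container=K98): 1 row → Carrier = A68 ✓
(ShipID=351, Container=K35): 1 row → Carrier = A36 ✓
(ShipID=356, Container=K35): 1 row → Carrier = A36 ✓
Every {ShipID, Container} value is associated with a single Carrier value, so {ShipID, Container} → Carrier holds.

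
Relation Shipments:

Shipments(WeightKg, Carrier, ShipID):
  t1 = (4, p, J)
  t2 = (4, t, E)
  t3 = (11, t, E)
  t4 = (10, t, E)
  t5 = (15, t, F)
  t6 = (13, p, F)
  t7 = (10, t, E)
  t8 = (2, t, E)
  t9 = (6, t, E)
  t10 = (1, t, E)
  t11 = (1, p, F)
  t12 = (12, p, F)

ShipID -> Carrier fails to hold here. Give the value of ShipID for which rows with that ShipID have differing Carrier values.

F

ShipID=J: row 1 → Carrier = p ✓
ShipID=E: rows 2, 3, 4, 7, 8, 9, 10 → Carrier = t, t, t, t, t, t, t ✓
ShipID=F: rows 5, 6, 11, 12 → Carrier takes values {t, p} — violation
The only ShipID value with inconsistent Carrier is ShipID=F.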